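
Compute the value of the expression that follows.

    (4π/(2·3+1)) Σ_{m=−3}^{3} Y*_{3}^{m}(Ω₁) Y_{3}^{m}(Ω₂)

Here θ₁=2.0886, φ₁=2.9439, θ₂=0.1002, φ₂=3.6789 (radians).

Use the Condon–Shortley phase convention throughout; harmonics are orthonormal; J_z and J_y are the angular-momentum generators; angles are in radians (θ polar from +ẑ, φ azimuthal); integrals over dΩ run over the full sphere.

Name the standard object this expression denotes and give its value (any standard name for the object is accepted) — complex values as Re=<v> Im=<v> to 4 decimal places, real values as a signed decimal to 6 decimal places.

This sum is the spherical-harmonic addition theorem: it equals the Legendre polynomial P_l(cos γ) of the angle γ between the two directions.
Addition theorem: P_3(cos γ) = (4π/7) Σ_m Y*_{lm}(Ω₁) Y_{lm}(Ω₂), m = −3…3:
  [-3]  conj(Y_{3,-3})(Ω₁) = (-0.226967, 0.152981) ; Y_{3,-3}(Ω₂) = (0.000017, 0.000417) ; Δ = (-0.000068, -0.000092)
  [-2]  conj(Y_{3,-2})(Ω₁) = (-0.352456, 0.147102) ; Y_{3,-2}(Ω₂) = (0.004844, -0.008948) ; Δ = (-0.000391, 0.003866)
  [-1]  conj(Y_{3,-1})(Ω₁) = (-0.061950, 0.012409) ; Y_{3,-1}(Ω₂) = (-0.109703, 0.065358) ; Δ = (0.005985, -0.005410)
  [+0]  conj(Y_{3,0})(Ω₁) = (0.327866, -0.000000) ; Y_{3,0}(Ω₂) = (0.724032, 0.000000) ; Δ = (0.237385, 0.000000)
  [+1]  conj(Y_{3,1})(Ω₁) = (0.061950, 0.012409) ; Y_{3,1}(Ω₂) = (0.109703, 0.065358) ; Δ = (0.005985, 0.005410)
  [+2]  conj(Y_{3,2})(Ω₁) = (-0.352456, -0.147102) ; Y_{3,2}(Ω₂) = (0.004844, 0.008948) ; Δ = (-0.000391, -0.003866)
  [+3]  conj(Y_{3,3})(Ω₁) = (0.226967, 0.152981) ; Y_{3,3}(Ω₂) = (-0.000017, 0.000417) ; Δ = (-0.000068, 0.000092)
Σ over m = (0.248438, 0.000000); ×(4π/7) → (0.445995, 0.000000). Real part: 0.445995

Legendre polynomial (addition theorem), +0.445995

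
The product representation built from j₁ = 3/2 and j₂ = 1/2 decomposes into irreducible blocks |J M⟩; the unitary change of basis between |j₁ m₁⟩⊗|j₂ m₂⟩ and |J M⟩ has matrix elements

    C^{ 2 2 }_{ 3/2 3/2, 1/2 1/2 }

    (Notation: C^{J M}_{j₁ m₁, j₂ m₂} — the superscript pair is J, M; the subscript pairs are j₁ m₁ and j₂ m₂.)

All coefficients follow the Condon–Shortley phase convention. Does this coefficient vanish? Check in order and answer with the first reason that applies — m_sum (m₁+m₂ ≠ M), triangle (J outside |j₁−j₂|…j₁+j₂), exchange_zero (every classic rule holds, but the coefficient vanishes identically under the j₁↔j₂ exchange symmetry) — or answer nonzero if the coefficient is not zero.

nonzero

m-sum: m₁+m₂ = 3/2+1/2 = 2, M = 2  ✓
triangle: |j₁−j₂| = 1 ≤ J = 2 ≤ j₁+j₂ = 2  ✓
exchange: j₁≠j₂ or m₁≠m₂ — the exchange symmetry imposes no constraint here
value check: CG = +1 = +1.000000 ≠ 0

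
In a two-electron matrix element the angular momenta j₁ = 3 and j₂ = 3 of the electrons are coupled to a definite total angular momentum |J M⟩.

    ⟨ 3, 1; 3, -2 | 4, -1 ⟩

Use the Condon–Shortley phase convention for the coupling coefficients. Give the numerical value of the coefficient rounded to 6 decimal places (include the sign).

j₁+j₂−J=2  J+j₁−j₂=4  J−j₁+j₂=4  j₁+j₂+J+1=11
(j₁±m₁, j₂±m₂, J±M) = (4,2,1,5,3,5)
P² = 82944/77
sum k=0..1:
  [0] +1/48 = 1/48
  [1] −1/144 = -1/144
S = 1/72
C² = P²·S² = 16/77 ; C = +0.455842

+√(16/77) ≈ +0.455842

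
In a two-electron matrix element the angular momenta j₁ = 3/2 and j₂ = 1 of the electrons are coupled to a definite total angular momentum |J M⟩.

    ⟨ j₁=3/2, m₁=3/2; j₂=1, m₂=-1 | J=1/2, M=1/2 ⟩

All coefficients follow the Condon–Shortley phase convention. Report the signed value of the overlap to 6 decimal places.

triangle: 2!×1!×0!/4! = 2/24
(j±m)!: 3!×0!×0!×2!×1!×0! = 12
prefactor² = (2J+1)×Δ×N² = 2
  k=0: +1/(0!×2!×0!×0!×1!×0!) = 1/2
Σ = 1/2  ⇒  CG² = 2×(1/2)² = 1/2
CG = +√(1/2) = +0.707107

+√(1/2) = +0.707107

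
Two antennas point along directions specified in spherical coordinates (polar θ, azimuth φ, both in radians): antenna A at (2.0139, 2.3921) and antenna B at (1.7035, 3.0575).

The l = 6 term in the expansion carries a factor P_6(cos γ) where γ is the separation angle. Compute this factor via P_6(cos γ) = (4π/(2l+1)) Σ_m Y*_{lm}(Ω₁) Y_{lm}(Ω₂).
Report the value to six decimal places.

-0.311157

Term-by-term m-sum for l=6 (normalisation 4π/13 = 0.966644):
  m=-6: Y*=-0.05615 + 0.25658j  Y=0.40106 + 0.22148j  product -0.07935 + 0.09047j
  m=-5: Y*=-0.35494 + 0.24590j  Y=0.19340 + 0.08648j  product -0.08991 + 0.01686j
  m=-4: Y*=-0.24041 - 0.03477j  Y=-0.26249 - 0.09178j  product 0.05991 + 0.03119j
  m=-3: Y*=0.12627 + 0.15689j  Y=-0.22818 - 0.05882j  product -0.01958 - 0.04323j
  m=-2: Y*=-0.02277 + 0.31650j  Y=0.21925 + 0.03723j  product -0.01677 + 0.06855j
  m=-1: Y*=0.07014 - 0.06527j  Y=0.24147 + 0.02035j  product 0.01826 - 0.01433j
  m=+0: Y*=0.32370 + 0.00000j  Y=-0.20705 + 0.00000j  product -0.06702 + 0.00000j
  m=+1: Y*=-0.07014 - 0.06527j  Y=-0.24147 + 0.02035j  product 0.01826 + 0.01433j
  m=+2: Y*=-0.02277 - 0.31650j  Y=0.21925 - 0.03723j  product -0.01677 - 0.06855j
  m=+3: Y*=-0.12627 + 0.15689j  Y=0.22818 - 0.05882j  product -0.01958 + 0.04323j
  m=+4: Y*=-0.24041 + 0.03477j  Y=-0.26249 + 0.09178j  product 0.05991 - 0.03119j
  m=+5: Y*=0.35494 + 0.24590j  Y=-0.19340 + 0.08648j  product -0.08991 - 0.01686j
  m=+6: Y*=-0.05615 - 0.25658j  Y=0.40106 - 0.22148j  product -0.07935 - 0.09047j
Σ over m = -0.32189 + 0.00000j; ×(4π/13) → -0.31116 + 0.00000j. Real part: -0.311157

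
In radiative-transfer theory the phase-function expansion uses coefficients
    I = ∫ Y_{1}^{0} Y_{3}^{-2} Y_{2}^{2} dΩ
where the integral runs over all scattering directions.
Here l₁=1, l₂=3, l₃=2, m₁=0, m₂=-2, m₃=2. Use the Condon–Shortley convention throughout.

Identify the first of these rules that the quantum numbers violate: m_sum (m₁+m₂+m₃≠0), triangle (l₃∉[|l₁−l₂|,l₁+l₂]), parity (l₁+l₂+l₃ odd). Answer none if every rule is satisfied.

Σmᵢ = 0  ✓
l₃∈[|l₁−l₂|,l₁+l₂]=[2,4], have l₃=2  ✓
Σlᵢ = 6 ⇒ even  ✓

none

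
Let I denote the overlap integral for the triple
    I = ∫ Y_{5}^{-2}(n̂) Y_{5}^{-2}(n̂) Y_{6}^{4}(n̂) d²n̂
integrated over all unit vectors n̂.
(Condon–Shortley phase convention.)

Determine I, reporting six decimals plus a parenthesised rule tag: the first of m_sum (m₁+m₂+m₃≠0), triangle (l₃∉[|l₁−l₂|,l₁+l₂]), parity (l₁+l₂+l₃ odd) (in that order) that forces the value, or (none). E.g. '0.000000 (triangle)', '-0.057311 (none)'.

0.137762 (none)

m-sum 0 ✓  L=16 even ✓  0≤6≤10 ✓
Π(2lᵢ+1) = 11×11×13 = 1573
triangle coeff Δ(5,5,6) = 1/28588560
Σ_t [0,4]: t=0:+1/345600 t=1:−1/13824 t=2:+1/5184 t=3:−1/13824 t=4:+1/345600 = 7/129600
(3j)²=80/7293 [(5 5 6; 0 0 0)], sign=+1
Σ_t [1,3]: t=1:−1/207360 t=2:+1/57600 t=3:−1/207360 = 1/129600
(3j)²=168/12155 [(5 5 6; -2 -2 4)], sign=+1
⇒ 4πI² = 896/3757
I = (+1)√(896/3757/(4π)) = 0.13776169
No selection rule forces the value: the integral is nonzero (none).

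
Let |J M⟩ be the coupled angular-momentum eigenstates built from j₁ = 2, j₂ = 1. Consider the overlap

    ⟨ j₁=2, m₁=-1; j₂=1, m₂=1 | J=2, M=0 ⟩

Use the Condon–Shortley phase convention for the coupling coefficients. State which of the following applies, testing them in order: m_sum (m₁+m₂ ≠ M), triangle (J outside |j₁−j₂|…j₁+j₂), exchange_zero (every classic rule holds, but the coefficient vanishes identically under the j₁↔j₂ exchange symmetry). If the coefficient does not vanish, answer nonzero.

nonzero

m-sum: m₁+m₂ = -1+1 = 0, M = 0  ✓
triangle: |j₁−j₂| = 1 ≤ J = 2 ≤ j₁+j₂ = 3  ✓
exchange: j₁≠j₂ or m₁≠m₂ — the exchange symmetry imposes no constraint here
value check: CG = −√(1/2) = -0.707107 ≠ 0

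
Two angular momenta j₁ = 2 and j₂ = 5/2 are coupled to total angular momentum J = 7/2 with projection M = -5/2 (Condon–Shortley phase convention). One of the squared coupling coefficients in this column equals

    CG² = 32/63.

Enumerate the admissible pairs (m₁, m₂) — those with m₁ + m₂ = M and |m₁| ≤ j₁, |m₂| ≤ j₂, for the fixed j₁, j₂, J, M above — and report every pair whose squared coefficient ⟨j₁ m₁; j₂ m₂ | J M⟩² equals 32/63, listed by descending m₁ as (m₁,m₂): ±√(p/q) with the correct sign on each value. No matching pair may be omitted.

(-2,-1/2): −√(32/63)

Admissible pairs with m₁+m₂ = M = -5/2: (-2,-1/2), (-1,-3/2), (0,-5/2)
  (m₁,m₂)=(0,-5/2): CG² = 10/21, CG = +√(10/21)
  (m₁,m₂)=(-1,-3/2): CG² = 1/63, CG = +√(1/63)
  (m₁,m₂)=(-2,-1/2): CG² = 32/63, CG = −√(32/63)   ← matches the target
Pairs with CG² = 32/63: (-2,-1/2): −√(32/63)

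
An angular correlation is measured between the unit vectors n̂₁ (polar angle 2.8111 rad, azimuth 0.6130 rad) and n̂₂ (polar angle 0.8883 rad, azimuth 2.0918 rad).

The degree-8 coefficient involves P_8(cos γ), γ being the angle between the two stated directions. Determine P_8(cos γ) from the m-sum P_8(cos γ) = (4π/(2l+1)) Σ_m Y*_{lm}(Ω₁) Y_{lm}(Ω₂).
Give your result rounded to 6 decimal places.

Addition theorem: P_8(cos γ) = (4π/17) Σ_m Y*_{lm}(Ω₁) Y_{lm}(Ω₂), m = −8…8:
  [-8]  conj(Y_{8,-8})(Ω₁) = 0.00001 - 0.00006j ; Y_{8,-8}(Ω₂) = -0.03510 + 0.05798j ; Δ = 0.00000 + 0.00000j
  [-7]  conj(Y_{8,-7})(Ω₁) = 0.00030 + 0.00067j ; Y_{8,-7}(Ω₂) = -0.10669 - 0.19280j ; Δ = 0.00010 - 0.00013j
  [-6]  conj(Y_{8,-6})(Ω₁) = -0.00469 - 0.00279j ; Y_{8,-6}(Ω₂) = 0.40824 + 0.00636j ; Δ = -0.00190 - 0.00117j
  [-5]  conj(Y_{8,-5})(Ω₁) = 0.02876 - 0.00221j ; Y_{8,-5}(Ω₂) = -0.21892 + 0.36806j ; Δ = -0.00548 + 0.01107j
  [-4]  conj(Y_{8,-4})(Ω₁) = -0.08616 + 0.07105j ; Y_{8,-4}(Ω₂) = -0.05684 - 0.10085j ; Δ = 0.01206 + 0.00465j
  [-3]  conj(Y_{8,-3})(Ω₁) = 0.08198 - 0.29828j ; Y_{8,-3}(Ω₂) = -0.30149 - 0.00235j ; Δ = -0.02541 + 0.08974j
  [-2]  conj(Y_{8,-2})(Ω₁) = 0.18910 + 0.52652j ; Y_{8,-2}(Ω₂) = 0.14699 - 0.25157j ; Δ = 0.16025 + 0.02982j
  [-1]  conj(Y_{8,-1})(Ω₁) = -0.39199 - 0.27572j ; Y_{8,-1}(Ω₂) = -0.08936 - 0.15571j ; Δ = -0.00790 + 0.08568j
  [+0]  conj(Y_{8,0})(Ω₁) = -0.22237 + 0.00000j ; Y_{8,0}(Ω₂) = 0.32168 + 0.00000j ; Δ = -0.07153 + 0.00000j
  [+1]  conj(Y_{8,1})(Ω₁) = 0.39199 - 0.27572j ; Y_{8,1}(Ω₂) = 0.08936 - 0.15571j ; Δ = -0.00790 - 0.08568j
  [+2]  conj(Y_{8,2})(Ω₁) = 0.18910 - 0.52652j ; Y_{8,2}(Ω₂) = 0.14699 + 0.25157j ; Δ = 0.16025 - 0.02982j
  [+3]  conj(Y_{8,3})(Ω₁) = -0.08198 - 0.29828j ; Y_{8,3}(Ω₂) = 0.30149 - 0.00235j ; Δ = -0.02541 - 0.08974j
  [+4]  conj(Y_{8,4})(Ω₁) = -0.08616 - 0.07105j ; Y_{8,4}(Ω₂) = -0.05684 + 0.10085j ; Δ = 0.01206 - 0.00465j
  [+5]  conj(Y_{8,5})(Ω₁) = -0.02876 - 0.00221j ; Y_{8,5}(Ω₂) = 0.21892 + 0.36806j ; Δ = -0.00548 - 0.01107j
  [+6]  conj(Y_{8,6})(Ω₁) = -0.00469 + 0.00279j ; Y_{8,6}(Ω₂) = 0.40824 - 0.00636j ; Δ = -0.00190 + 0.00117j
  [+7]  conj(Y_{8,7})(Ω₁) = -0.00030 + 0.00067j ; Y_{8,7}(Ω₂) = 0.10669 - 0.19280j ; Δ = 0.00010 + 0.00013j
  [+8]  conj(Y_{8,8})(Ω₁) = 0.00001 + 0.00006j ; Y_{8,8}(Ω₂) = -0.03510 - 0.05798j ; Δ = 0.00000 - 0.00000j
Σ over m = 0.19190 + 0.00000j; ×(4π/17) → 0.14185 + 0.00000j. Real part: 0.141850

0.141850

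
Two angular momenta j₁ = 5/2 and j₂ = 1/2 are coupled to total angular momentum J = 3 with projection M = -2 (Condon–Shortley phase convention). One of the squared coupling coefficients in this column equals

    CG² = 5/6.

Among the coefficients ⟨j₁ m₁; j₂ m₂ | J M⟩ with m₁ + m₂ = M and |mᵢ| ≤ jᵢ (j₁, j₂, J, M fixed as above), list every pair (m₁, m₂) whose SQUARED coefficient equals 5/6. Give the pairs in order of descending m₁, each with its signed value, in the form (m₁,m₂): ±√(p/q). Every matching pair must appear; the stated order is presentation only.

Admissible pairs with m₁+m₂ = M = -2: (-5/2,1/2), (-3/2,-1/2)
  (m₁,m₂)=(-3/2,-1/2): CG² = 5/6, CG = +√(5/6)   ← matches the target
  (m₁,m₂)=(-5/2,1/2): CG² = 1/6, CG = +√(1/6)
Pairs with CG² = 5/6: (-3/2,-1/2): +√(5/6)

(-3/2,-1/2): +√(5/6)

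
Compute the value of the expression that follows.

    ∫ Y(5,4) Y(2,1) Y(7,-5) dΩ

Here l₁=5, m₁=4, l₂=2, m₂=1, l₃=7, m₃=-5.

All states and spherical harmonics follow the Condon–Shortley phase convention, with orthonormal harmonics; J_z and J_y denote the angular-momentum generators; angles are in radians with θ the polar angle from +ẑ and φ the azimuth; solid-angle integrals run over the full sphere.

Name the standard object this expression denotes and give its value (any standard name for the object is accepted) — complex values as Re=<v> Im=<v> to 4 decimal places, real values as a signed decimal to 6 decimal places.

This is a Gaunt coefficient — the integral of a triple product of spherical harmonics over the sphere.
Rules hold: Σm=0, L=14 even, 3≤7≤7.
N = 11·5·15 = 825
Δ = 0!·10!·4!/15! = 1/15015
Racah Σ t=0..0: t=0:+1/57600 = 1/57600
⇒ 3j(5 2 7; 0 0 0)² = 21/715, sgn -1
Racah Σ t=0..0: t=0:+1/2177280 = 1/2177280
⇒ 3j(5 2 7; 4 1 -5)² = 8/273, sgn +1
4πI² = N·(3j₀)²·(3jₘ)² = 120/169
I = -1·√(0.710059/4π) = -0.23770720

Gaunt coefficient, -0.237707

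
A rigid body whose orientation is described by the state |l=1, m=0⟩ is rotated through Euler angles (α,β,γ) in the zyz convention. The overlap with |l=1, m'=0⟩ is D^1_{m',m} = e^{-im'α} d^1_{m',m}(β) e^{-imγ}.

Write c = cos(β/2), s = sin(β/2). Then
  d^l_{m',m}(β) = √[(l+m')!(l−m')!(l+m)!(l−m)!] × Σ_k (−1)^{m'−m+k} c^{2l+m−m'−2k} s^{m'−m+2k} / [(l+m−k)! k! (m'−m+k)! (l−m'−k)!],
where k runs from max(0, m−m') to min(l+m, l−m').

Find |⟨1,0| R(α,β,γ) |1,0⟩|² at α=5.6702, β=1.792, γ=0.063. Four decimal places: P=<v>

First d^1_{0,0}(β=1.7920), then the phase factors e^{-i(0)α} and e^{-i(0)γ}:
With c≡cos(β/2)=0.624738 and s≡sin(β/2)=0.780834, N=[1·1·1·1]^{1/2}=1.000000
The bounds max(0,m−m')=0 and min(l+m,l−m')=1 give 2 terms
  k=0: (−1)^0·1.0000/(1)·0.6247^2·0.7808^0 = +0.390298
  k=1: (−1)^1·1.0000/(1)·0.6247^0·0.7808^2 = -0.609702
d^1_{0,0}(1.7920) = +0.390298 -0.609702 = -0.219404
|D^1_{0,0}|² = |d^1_{0,0}(β)|² = (-0.219404)² = 0.048138 (the z-rotation phases have unit modulus)

P=0.0481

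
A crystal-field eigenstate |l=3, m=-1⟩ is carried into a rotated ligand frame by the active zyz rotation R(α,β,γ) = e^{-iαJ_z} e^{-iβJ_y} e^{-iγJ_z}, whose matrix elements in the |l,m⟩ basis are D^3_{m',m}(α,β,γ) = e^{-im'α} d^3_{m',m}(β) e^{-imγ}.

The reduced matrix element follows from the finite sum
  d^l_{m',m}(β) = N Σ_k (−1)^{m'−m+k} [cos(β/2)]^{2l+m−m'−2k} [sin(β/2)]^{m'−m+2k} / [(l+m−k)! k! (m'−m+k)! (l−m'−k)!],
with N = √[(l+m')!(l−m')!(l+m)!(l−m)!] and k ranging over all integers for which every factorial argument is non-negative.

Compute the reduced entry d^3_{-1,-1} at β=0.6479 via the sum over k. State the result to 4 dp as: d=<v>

d=0.1265

d^3_{-1,-1}(β=0.6479) via the finite sum:
Half-angle: c=0.947985, s=0.318314. N=√(2·24·2·24)=48.000000
Admissible k: 0..2 (factorial args all ≥0)
  k=0: (−1)^0·48.0000/(48)·0.9480^6·0.3183^0 = +0.725789
  k=1: (−1)^1·48.0000/(6)·0.9480^4·0.3183^2 = -0.654647
  k=2: (−1)^2·48.0000/(8)·0.9480^2·0.3183^4 = +0.055357
d^3_{-1,-1}(0.6479) = +0.725789 -0.654647 +0.055357 = +0.126499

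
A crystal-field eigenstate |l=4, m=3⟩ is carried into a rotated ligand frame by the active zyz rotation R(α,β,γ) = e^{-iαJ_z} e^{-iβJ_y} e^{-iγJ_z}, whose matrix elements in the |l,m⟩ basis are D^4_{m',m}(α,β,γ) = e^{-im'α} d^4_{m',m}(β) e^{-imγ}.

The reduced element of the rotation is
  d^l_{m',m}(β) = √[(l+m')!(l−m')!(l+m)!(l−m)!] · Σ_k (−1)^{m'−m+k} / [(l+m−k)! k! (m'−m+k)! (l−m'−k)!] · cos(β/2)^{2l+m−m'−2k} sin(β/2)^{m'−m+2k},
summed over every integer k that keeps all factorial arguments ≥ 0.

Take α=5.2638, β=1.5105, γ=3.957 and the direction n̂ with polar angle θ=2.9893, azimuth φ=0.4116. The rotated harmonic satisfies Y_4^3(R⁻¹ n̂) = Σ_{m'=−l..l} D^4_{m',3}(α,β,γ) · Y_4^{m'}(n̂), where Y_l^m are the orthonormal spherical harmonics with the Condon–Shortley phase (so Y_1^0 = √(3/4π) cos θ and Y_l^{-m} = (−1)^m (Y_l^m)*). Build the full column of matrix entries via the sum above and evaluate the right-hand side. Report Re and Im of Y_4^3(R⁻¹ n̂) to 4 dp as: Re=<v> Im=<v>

Re=0.0197 Im=0.0438

Need the full column D^4_{m',3} for m'=−4..4 at α=5.2638, β=1.5105, γ=3.9570.
cos(β/2)=0.728100, sin(β/2)=0.685471
d^4_{-4,3}: single k=7 term ⇒ +0.146440;  D = -0.142222+0.034891i
d^4_{-3,3}: k∈[6..7] ⇒ +0.384958 -0.048743 = +0.336215;  D = -0.239302-0.236168i
d^4_{-2,3}: k∈[5..6] ⇒ +0.655697 -0.193721 = +0.461976;  D = +0.104149-0.450083i
d^4_{-1,3}: k∈[4..5] ⇒ +0.820804 -0.436502 = +0.384302;  D = +0.364305-0.122352i
d^4_{0,3}: k∈[3..4] ⇒ +0.779806 -0.691165 = +0.088640;  D = +0.068060+0.056789i
d^4_{1,3}: k∈[2..3] ⇒ +0.555642 -0.820804 = -0.265162;  D = +0.038041-0.262419i
d^4_{2,3}: k∈[1..2] ⇒ +0.278222 -0.739789 = -0.461567;  D = +0.423780-0.182906i
d^4_{3,3}: k∈[0..1] ⇒ +0.078982 -0.490030 = -0.411048;  D = +0.336459+0.236127i
d^4_{4,3}: single k=0 term ⇒ -0.210316;  D = -0.012721+0.209931i
Y_4^{m'}(θ=2.9893,φ=0.4116) and Σ D·Y over m':
  (-0.1422+0.0349i)·(-0.0000-0.0002i)  (-0.2393-0.2362i)·(-0.0014+0.0041i)  (+0.1041-0.4501i)·(+0.0306-0.0330i)  (+0.3643-0.1224i)·(-0.2496+0.1090i)  (+0.0681+0.0568i)·(+0.7509+0.0000i)  (+0.0380-0.2624i)·(+0.2496+0.1090i)  (+0.4238-0.1829i)·(+0.0306+0.0330i)  (+0.3365+0.2361i)·(+0.0014+0.0041i)  (-0.0127+0.2099i)·(-0.0000+0.0002i)
Y_4^3(R⁻¹ n̂) = +0.019704+0.043805i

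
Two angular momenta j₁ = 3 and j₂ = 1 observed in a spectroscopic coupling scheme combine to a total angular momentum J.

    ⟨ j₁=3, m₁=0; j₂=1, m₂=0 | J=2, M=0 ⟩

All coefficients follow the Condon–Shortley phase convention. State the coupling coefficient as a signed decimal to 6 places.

-0.654654  (= −√(3/7))

triangle: 2!×4!×0!/7! = 48/5040
(j±m)!: 3!×3!×1!×1!×2!×2! = 144
prefactor² = (2J+1)×Δ×N² = 48/7
  k=1: −1/(1!×1!×2!×0!×2!×0!) = -1/4
Σ = -1/4  ⇒  CG² = 48/7×(-1/4)² = 3/7
CG = −√(3/7) = -0.654654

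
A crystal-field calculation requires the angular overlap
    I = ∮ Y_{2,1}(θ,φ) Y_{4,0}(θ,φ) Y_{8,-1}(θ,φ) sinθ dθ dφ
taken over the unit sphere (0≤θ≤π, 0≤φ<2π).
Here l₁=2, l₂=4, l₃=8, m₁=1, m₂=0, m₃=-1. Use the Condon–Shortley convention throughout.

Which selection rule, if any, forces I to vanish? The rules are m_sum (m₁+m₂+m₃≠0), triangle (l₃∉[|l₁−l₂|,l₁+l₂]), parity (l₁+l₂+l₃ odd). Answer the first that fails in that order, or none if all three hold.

triangle

Σmᵢ = 0  ✓
l₃∈[|l₁−l₂|,l₁+l₂]=[2,6] required, l₃=8 fails  ✗
Σlᵢ = 14 ⇒ even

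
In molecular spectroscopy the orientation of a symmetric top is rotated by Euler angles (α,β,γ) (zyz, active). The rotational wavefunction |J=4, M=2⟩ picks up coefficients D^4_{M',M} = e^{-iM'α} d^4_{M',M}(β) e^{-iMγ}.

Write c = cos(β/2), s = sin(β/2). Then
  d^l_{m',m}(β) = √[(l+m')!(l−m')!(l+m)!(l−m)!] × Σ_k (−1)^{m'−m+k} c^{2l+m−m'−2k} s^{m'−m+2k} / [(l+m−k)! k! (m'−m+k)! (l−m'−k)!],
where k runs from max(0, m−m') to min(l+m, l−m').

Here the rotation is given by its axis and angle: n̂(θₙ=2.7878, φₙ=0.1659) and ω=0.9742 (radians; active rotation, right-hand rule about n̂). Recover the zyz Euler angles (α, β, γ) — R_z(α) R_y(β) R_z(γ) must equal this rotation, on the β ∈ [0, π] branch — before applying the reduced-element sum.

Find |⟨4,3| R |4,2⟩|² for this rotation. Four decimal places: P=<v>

P=0.2580

Axis–angle → zyz. n̂ = (sinθₙcosφₙ, sinθₙsinφₙ, cosθₙ) = (+0.341701, +0.057214, -0.938065), ω = 0.9742.
R = I cosω + sinω [n̂]ₓ + (1−cosω) n̂n̂ᵀ gives
  R = [+0.612991, +0.784583, -0.093120; -0.767451, +0.563264, -0.306190; -0.187781, +0.259156, +0.947405]
β = atan2(√(R₁₃²+R₂₃²), R₃₃) = 0.325768; α = atan2(R₂₃, R₁₃) mod 2π = 4.417153; γ = atan2(R₃₂, −R₃₁) mod 2π = 0.943761
First d^4_{3,2}(β=0.3258), then the phase factors e^{-i(3)α} and e^{-i(2)γ}:
c=cos(0.325768/2)=0.986764, s=sin(0.325768/2)=0.162165; N=√[5040·1·720·2]=2693.993318
Admissible k: 0..1 (factorial args all ≥0)
  k=0: (−1)^1·2693.9933/(720)·0.9868^7·0.1622^1 = -0.552730
  k=1: (−1)^2·2693.9933/(240)·0.9868^5·0.1622^3 = +0.044784
d^4_{3,2}(0.3258) = -0.552730 +0.044784 = -0.507946
|D^4_{3,2}|² = |d^4_{3,2}(β)|² = (-0.507946)² = 0.258009 (the z-rotation phases have unit modulus)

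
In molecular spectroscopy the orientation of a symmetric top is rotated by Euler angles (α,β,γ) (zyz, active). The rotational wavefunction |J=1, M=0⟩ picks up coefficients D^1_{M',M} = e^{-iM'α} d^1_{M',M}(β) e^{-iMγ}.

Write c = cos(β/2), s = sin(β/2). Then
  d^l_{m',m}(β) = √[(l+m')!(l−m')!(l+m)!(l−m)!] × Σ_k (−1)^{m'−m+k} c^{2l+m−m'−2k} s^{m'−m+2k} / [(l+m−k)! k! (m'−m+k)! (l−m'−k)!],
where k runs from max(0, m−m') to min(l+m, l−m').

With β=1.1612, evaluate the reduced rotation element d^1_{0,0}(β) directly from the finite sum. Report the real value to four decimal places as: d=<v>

d^1_{0,0}(β=1.1612) via the finite sum:
With c≡cos(β/2)=0.836134 and s≡sin(β/2)=0.548526, N=[1·1·1·1]^{1/2}=1.000000
k∈{0,1} keeps every argument non-negative
  k=0: (−1)^0·1.0000/(1)·0.8361^2·0.5485^0 = +0.699120
  k=1: (−1)^1·1.0000/(1)·0.8361^0·0.5485^2 = -0.300880
d^1_{0,0}(1.1612) = +0.699120 -0.300880 = +0.398239

d=0.3982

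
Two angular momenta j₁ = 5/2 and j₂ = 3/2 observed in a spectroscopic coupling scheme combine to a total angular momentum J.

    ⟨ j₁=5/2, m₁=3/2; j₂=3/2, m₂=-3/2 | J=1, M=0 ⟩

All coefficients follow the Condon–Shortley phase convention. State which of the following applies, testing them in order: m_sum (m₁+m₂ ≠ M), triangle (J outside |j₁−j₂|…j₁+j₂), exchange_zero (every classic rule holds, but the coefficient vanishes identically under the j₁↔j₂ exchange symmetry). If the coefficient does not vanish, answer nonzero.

m-sum: m₁+m₂ = 3/2+(-3/2) = 0, M = 0  ✓
triangle: |j₁−j₂| = 1 ≤ J = 1 ≤ j₁+j₂ = 4  ✓
exchange: j₁≠j₂ or m₁≠m₂ — the exchange symmetry imposes no constraint here
value check: CG = +√(1/5) = +0.447214 ≠ 0

nonzero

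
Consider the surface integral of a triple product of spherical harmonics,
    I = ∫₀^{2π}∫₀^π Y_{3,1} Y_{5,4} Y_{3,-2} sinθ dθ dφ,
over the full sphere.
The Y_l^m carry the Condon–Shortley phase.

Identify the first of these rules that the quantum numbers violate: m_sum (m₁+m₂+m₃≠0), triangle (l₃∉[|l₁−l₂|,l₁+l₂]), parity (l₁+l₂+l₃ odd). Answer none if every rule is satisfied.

m_sum

Σmᵢ = 3  ✗
l₃∈[|l₁−l₂|,l₁+l₂]=[2,8], have l₃=3
Σlᵢ = 11 ⇒ odd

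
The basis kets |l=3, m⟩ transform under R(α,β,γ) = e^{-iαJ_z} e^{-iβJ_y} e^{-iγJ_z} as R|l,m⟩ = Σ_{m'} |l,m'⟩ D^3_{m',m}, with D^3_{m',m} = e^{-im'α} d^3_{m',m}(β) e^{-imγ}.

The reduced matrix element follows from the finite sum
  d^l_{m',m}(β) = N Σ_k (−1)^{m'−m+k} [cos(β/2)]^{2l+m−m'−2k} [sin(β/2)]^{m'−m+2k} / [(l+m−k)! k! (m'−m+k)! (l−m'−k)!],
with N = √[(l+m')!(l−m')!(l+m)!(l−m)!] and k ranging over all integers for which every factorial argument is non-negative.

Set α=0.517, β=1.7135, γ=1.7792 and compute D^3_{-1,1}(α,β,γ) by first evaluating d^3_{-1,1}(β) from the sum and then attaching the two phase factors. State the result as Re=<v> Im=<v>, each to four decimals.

Re=-0.0919 Im=0.2882

D^3_{-1,1}(0.5170,1.7135,1.7792) = e^{-i·-1·0.5170}·d^3_{-1,1}(1.7135)·e^{-i·1·1.7792}. Compute d first:
c=cos(1.713500/2)=0.654897, s=sin(1.713500/2)=0.755718; N=√[2·24·24·2]=48.000000
k: max(0,(1)−(-1))=2 … min(3+(1),3−(-1))=4
  k=2: (−1)^0·48.0000/(8)·0.6549^4·0.7557^2 = +0.630323
  k=3: (−1)^1·48.0000/(6)·0.6549^2·0.7557^4 = -1.119117
  k=4: (−1)^2·48.0000/(48)·0.6549^0·0.7557^6 = +0.186277
d^3_{-1,1}(1.7135) = +0.630323 -1.119117 +0.186277 = -0.302517
Phases: e^{-i·(-1)·0.5170}=+0.869306+0.494274i, e^{-i·(1)·1.7792}=-0.206898-0.978362i ⇒ D=-0.091881+0.288226i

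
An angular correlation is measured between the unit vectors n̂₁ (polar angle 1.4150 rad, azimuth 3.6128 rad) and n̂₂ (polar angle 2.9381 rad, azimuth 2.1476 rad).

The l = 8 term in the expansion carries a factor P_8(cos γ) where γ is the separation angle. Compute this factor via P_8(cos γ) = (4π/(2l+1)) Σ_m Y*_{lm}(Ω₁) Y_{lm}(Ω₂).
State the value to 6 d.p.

0.120147

Term-by-term m-sum for l=8 (normalisation 4π/17 = 0.739198):
  m=-8: (-0.378328, -0.274726) × (-0.000000, 0.000001) = (0.000000, -0.000001)  (running Σ = (0.000000, -0.000001))
  m=-7: (0.290147, 0.045889) × (0.000022, 0.000017) = (0.000006, 0.000006)  (running Σ = (0.000006, 0.000006))
  m=-6: (0.212566, -0.069111) × (0.000326, -0.000108) = (0.000062, -0.000045)  (running Σ = (0.000068, -0.000040))
  m=-5: (-0.221483, 0.221553) × (0.000779, -0.002956) = (0.000482, 0.000827)  (running Σ = (0.000550, 0.000787))
  m=-4: (-0.040973, 0.126157) × (-0.013591, -0.014992) = (0.002448, -0.001100)  (running Σ = (0.002998, -0.000313))
  m=-3: (-0.049018, -0.309299) × (-0.097181, 0.015645) = (0.009602, 0.029291)  (running Σ = (0.012601, 0.028978))
  m=-2: (-0.052990, -0.072924) × (-0.134932, 0.304446) = (0.029351, -0.006293)  (running Σ = (0.041952, 0.022686))
  m=-1: (0.276974, 0.141114) × (0.368639, 0.566606) = (0.022147, 0.208955)  (running Σ = (0.064100, 0.231641))
  m=0: (0.077374, -0.000000) × (0.443779, 0.000000) = (0.034337, 0.000000)  (running Σ = (0.098437, 0.231641))
  m=1: (-0.276974, 0.141114) × (-0.368639, 0.566606) = (0.022147, -0.208955)  (running Σ = (0.120584, 0.022686))
  m=2: (-0.052990, 0.072924) × (-0.134932, -0.304446) = (0.029351, 0.006293)  (running Σ = (0.149935, 0.028978))
  m=3: (0.049018, -0.309299) × (0.097181, 0.015645) = (0.009602, -0.029291)  (running Σ = (0.159538, -0.000313))
  m=4: (-0.040973, -0.126157) × (-0.013591, 0.014992) = (0.002448, 0.001100)  (running Σ = (0.161986, 0.000787))
  m=5: (0.221483, 0.221553) × (-0.000779, -0.002956) = (0.000482, -0.000827)  (running Σ = (0.162469, -0.000040))
  m=6: (0.212566, 0.069111) × (0.000326, 0.000108) = (0.000062, 0.000045)  (running Σ = (0.162530, 0.000006))
  m=7: (-0.290147, 0.045889) × (-0.000022, 0.000017) = (0.000006, -0.000006)  (running Σ = (0.162536, -0.000001))
  m=8: (-0.378328, 0.274726) × (-0.000000, -0.000001) = (0.000000, 0.000001)  (running Σ = (0.162536, 0.000000))
Accumulated sum (0.162536, 0.000000); after 4π/(2l+1) scaling, (0.120147, 0.000000) ⇒ P_8 = 0.120147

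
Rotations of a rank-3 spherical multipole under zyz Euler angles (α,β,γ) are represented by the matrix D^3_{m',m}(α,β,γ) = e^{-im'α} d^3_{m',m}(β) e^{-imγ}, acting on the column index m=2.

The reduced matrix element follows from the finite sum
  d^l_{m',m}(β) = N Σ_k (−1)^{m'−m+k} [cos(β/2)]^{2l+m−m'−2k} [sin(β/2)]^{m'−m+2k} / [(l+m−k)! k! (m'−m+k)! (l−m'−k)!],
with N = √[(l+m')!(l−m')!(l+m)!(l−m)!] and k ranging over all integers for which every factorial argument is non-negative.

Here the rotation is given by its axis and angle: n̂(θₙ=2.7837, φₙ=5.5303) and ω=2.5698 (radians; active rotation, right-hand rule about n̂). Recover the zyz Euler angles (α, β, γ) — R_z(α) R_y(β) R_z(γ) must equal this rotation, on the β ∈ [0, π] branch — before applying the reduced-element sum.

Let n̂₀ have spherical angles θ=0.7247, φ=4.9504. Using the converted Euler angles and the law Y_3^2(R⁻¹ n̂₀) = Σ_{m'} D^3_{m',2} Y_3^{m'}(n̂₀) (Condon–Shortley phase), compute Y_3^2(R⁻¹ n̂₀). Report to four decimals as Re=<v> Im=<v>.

Re=-0.2870 Im=0.0325

Axis–angle → zyz. n̂ = (sinθₙcosφₙ, sinθₙsinφₙ, cosθₙ) = (+0.255621, -0.239517, -0.936637), ω = 2.5698.
R = I cosω + sinω [n̂]ₓ + (1−cosω) n̂n̂ᵀ gives
  R = [-0.720641, +0.394140, -0.570377; -0.619565, -0.735321, +0.274669; -0.311152, +0.551324, +0.774097]
β = atan2(√(R₁₃²+R₂₃²), R₃₃) = 0.685508; α = atan2(R₂₃, R₁₃) mod 2π = 2.692808; γ = atan2(R₃₂, −R₃₁) mod 2π = 1.056986
Need the full column D^3_{m',2} for m'=−3..3 at α=2.6928, β=0.6855, γ=1.0570.
cos(β/2)=0.941833, sin(β/2)=0.336082
d^3_{-3,2}: single k=5 term ⇒ +0.009892;  D = +0.009394-0.003100i
d^3_{-2,2}: k∈[4..5] ⇒ +0.056585 -0.001441 = +0.055144;  D = -0.054678-0.007151i
d^3_{-1,2}: k∈[3..4] ⇒ +0.200580 -0.012770 = +0.187810;  D = +0.157216+0.102741i
d^3_{0,2}: k∈[2..3] ⇒ +0.486796 -0.061986 = +0.424810;  D = -0.219566-0.363668i
d^3_{1,2}: k∈[1..2] ⇒ +0.787615 -0.200580 = +0.587035;  D = +0.055328+0.584422i
d^3_{2,2}: k∈[0..1] ⇒ +0.697979 -0.444382 = +0.253598;  D = +0.088004-0.237838i
d^3_{3,2}: single k=0 term ⇒ -0.610084;  D = +0.438997-0.423656i
Y_3^{m'}(θ=0.7247,φ=4.9504) and Σ D·Y over m':
  (+0.0094-0.0031i)·(-0.0796-0.0919i)  (-0.0547-0.0072i)·(-0.2989+0.1541i)  (+0.1572+0.1027i)·(+0.0911+0.3753i)  (-0.2196-0.3637i)·(-0.0551+0.0000i)  (+0.0553+0.5844i)·(-0.0911+0.3753i)  (+0.0880-0.2378i)·(-0.2989-0.1541i)  (+0.4390-0.4237i)·(+0.0796-0.0919i)
Y_3^2(R⁻¹ n̂) = -0.287045+0.032527i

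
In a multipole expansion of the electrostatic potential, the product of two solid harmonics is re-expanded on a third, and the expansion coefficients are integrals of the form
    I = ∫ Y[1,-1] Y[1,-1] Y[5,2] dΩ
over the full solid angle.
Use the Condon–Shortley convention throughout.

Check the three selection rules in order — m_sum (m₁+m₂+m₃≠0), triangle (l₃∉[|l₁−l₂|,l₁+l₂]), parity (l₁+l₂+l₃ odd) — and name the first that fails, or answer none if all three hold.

triangle

azimuthal sum: -1 − 1 + 2 = 0  ✓
l₃ must lie in [0,2]; have l₃=5  ✗
L = 1 + 1 + 5 = 7 (odd)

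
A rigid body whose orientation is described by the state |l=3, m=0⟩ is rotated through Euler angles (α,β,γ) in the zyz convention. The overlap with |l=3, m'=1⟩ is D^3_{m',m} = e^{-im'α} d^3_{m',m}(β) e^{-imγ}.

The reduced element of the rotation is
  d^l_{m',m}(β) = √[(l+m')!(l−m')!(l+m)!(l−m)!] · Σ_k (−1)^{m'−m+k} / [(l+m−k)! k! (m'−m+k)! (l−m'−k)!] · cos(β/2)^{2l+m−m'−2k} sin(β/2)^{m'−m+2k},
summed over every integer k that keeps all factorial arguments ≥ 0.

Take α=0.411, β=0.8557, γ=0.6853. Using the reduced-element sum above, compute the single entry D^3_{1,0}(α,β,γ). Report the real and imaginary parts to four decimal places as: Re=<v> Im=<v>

Re=-0.3446 Im=0.1502

Split into d^3_{1,0}(β=0.8557) × two z-phases.
c=cos(0.855700/2)=0.909860, s=sin(0.855700/2)=0.414916; N=√[24·2·6·6]=41.569219
Admissible k: 0..2 (factorial args all ≥0)
  k=0: (−1)^1·41.5692/(12)·0.9099^5·0.4149^1 = -0.896237
  k=1: (−1)^2·41.5692/(4)·0.9099^3·0.4149^3 = +0.559132
  k=2: (−1)^3·41.5692/(12)·0.9099^1·0.4149^5 = -0.038758
d^3_{1,0}(0.8557) = -0.896237 +0.559132 -0.038758 = -0.375863
Attach z-rotation phases: D = e^{-i(1)(0.4110)}·(-0.375863)·e^{-i(0)(0.6853)} = -0.344562+0.150167i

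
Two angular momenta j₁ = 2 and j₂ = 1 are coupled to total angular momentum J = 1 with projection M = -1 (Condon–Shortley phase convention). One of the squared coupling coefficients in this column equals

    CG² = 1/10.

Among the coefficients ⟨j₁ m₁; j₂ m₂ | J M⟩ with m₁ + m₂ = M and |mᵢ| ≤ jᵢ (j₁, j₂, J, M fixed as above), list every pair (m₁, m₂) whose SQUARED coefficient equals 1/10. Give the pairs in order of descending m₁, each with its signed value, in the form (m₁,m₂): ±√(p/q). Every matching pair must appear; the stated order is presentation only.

(0,-1): +√(1/10)

Admissible pairs with m₁+m₂ = M = -1: (-2,1), (-1,0), (0,-1)
  (m₁,m₂)=(0,-1): CG² = 1/10, CG = +√(1/10)   ← matches the target
  (m₁,m₂)=(-1,0): CG² = 3/10, CG = −√(3/10)
  (m₁,m₂)=(-2,1): CG² = 3/5, CG = +√(3/5)
Pairs with CG² = 1/10: (0,-1): +√(1/10)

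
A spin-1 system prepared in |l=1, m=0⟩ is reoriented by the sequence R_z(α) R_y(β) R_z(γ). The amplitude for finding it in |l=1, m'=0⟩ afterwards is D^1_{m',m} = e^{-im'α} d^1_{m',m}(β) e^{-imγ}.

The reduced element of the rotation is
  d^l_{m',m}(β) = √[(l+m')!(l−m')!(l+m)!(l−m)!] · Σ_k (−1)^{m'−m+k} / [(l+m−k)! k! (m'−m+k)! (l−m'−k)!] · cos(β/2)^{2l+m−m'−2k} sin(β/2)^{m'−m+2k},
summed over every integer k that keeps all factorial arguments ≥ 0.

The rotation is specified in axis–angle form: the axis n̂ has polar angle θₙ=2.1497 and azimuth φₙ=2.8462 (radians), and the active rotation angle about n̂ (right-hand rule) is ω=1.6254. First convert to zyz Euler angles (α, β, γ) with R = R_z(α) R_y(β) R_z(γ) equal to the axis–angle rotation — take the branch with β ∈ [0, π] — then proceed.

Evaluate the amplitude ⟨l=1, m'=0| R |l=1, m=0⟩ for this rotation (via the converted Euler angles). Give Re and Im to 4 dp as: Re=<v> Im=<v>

Re=0.2611 Im=0.0000

Axis–angle → zyz. n̂ = (sinθₙcosφₙ, sinθₙsinφₙ, cosθₙ) = (-0.800808, +0.243682, -0.547107), ω = 1.6254.
R = I cosω + sinω [n̂]ₓ + (1−cosω) n̂n̂ᵀ gives
  R = [+0.621717, +0.340498, +0.705358; -0.752084, +0.008045, +0.659018; +0.218720, -0.940211, +0.261085]
β = atan2(√(R₁₃²+R₂₃²), R₃₃) = 1.306650; α = atan2(R₂₃, R₁₃) mod 2π = 0.751447; γ = atan2(R₃₂, −R₃₁) mod 2π = 4.483825
D^1_{0,0}(0.7514,1.3067,4.4838) = e^{-i·0·0.7514}·d^1_{0,0}(1.3067)·e^{-i·0·4.4838}. Compute d first:
With c≡cos(β/2)=0.794067 and s≡sin(β/2)=0.607830, N=[1·1·1·1]^{1/2}=1.000000
Admissible k: 0..1 (factorial args all ≥0)
  k=0: (−1)^0·1.0000/(1)·0.7941^2·0.6078^0 = +0.630543
  k=1: (−1)^1·1.0000/(1)·0.7941^0·0.6078^2 = -0.369457
d^1_{0,0}(1.3067) = +0.630543 -0.369457 = +0.261085
Attach z-rotation phases: D = e^{-i(0)(0.7514)}·(+0.261085)·e^{-i(0)(4.4838)} = +0.261085+0.000000i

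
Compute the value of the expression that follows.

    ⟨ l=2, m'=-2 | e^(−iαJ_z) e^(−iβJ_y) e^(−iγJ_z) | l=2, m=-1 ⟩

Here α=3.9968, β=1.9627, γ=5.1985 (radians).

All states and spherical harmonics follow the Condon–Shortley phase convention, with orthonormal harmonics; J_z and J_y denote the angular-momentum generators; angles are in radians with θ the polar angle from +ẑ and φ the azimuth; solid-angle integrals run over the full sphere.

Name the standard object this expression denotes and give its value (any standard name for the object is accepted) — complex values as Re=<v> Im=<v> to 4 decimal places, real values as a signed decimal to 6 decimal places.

This is a Wigner D-matrix element — the rotation-matrix element ⟨l m'| R(α,β,γ) |l m⟩ in the angular-momentum basis.
Split into d^2_{-2,-1}(β=1.9627) × two z-phases.
c=cos(1.962700/2)=0.555901, s=sin(1.962700/2)=0.831249; N=√[1·24·1·6]=12.000000
k: max(0,(-1)−(-2))=1 … min(2+(-1),2−(-2))=1
  k=1: (−1)^0·12.0000/(6)·0.5559^3·0.8312^1 = +0.285597
d^2_{-2,-1}(1.9627) = +0.285597
Phases: e^{-i·(-2)·3.9968}=-0.139165+0.990269i, e^{-i·(-1)·5.1985}=+0.467191-0.884156i ⇒ D=+0.231486+0.167271i

Wigner D-matrix element, Re=0.2315 Im=0.1673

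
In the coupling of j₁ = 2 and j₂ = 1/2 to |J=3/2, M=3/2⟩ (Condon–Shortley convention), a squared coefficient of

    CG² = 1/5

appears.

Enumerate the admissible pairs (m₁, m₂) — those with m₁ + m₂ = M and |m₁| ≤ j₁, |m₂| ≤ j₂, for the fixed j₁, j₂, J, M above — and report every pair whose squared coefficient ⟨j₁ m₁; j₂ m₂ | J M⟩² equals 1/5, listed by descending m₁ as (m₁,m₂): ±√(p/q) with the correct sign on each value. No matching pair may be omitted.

(1,1/2): −√(1/5)

Admissible pairs with m₁+m₂ = M = 3/2: (1,1/2), (2,-1/2)
  (m₁,m₂)=(2,-1/2): CG² = 4/5, CG = +√(4/5)
  (m₁,m₂)=(1,1/2): CG² = 1/5, CG = −√(1/5)   ← matches the target
Pairs with CG² = 1/5: (1,1/2): −√(1/5)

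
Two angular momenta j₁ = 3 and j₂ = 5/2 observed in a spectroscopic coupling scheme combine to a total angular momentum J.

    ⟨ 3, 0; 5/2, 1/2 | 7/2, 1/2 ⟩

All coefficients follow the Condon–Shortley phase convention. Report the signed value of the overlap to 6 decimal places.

-0.436436

j₁+j₂−J=2  J+j₁−j₂=4  J−j₁+j₂=3  j₁+j₂+J+1=10
(j₁±m₁, j₂±m₂, J±M) = (3,3,3,2,4,3)
P² = 6912/175
sum k=0..2:
  [0] +1/72 = 1/72
  [1] −1/8 = -1/8
  [2] +1/24 = 1/24
S = -5/72
C² = P²·S² = 4/21 ; C = -0.436436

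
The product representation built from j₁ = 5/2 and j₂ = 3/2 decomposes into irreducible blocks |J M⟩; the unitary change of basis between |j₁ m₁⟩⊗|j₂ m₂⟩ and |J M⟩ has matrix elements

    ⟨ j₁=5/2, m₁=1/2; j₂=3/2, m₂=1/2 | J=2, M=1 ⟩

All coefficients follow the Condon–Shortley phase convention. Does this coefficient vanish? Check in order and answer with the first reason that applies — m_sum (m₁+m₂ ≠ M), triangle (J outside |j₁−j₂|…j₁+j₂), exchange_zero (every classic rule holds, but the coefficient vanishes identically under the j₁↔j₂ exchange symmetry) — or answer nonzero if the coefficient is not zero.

m-sum: m₁+m₂ = 1/2+1/2 = 1, M = 1  ✓
triangle: |j₁−j₂| = 1 ≤ J = 2 ≤ j₁+j₂ = 4  ✓
exchange: j₁≠j₂ or m₁≠m₂ — the exchange symmetry imposes no constraint here
value check: CG = −√(25/84) = -0.545545 ≠ 0

nonzero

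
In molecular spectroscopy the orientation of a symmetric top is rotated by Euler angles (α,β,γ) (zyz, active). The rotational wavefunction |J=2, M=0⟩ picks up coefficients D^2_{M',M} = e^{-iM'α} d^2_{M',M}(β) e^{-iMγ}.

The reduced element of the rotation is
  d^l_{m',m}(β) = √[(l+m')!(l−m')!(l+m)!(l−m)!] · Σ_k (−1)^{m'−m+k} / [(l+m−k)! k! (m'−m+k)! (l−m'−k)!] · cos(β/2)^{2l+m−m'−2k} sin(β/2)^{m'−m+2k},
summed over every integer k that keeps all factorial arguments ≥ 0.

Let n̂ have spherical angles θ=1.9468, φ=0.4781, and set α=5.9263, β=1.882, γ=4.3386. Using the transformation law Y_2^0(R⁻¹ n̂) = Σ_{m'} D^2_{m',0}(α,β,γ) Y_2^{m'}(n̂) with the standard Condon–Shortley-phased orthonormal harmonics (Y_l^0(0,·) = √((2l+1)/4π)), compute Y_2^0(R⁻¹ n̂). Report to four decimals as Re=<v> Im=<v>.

Need the full column D^2_{m',0} for m'=−2..2 at α=5.9263, β=1.8820, γ=4.3386.
cos(β/2)=0.588980, sin(β/2)=0.808147
d^2_{-2,0}: single k=2 term ⇒ +0.554956;  D = +0.419490-0.363323i
d^2_{-1,0}: k∈[1..2] ⇒ +0.404453 -0.761462 = -0.357009;  D = -0.334513+0.124724i
d^2_{0,0}: k∈[0..2] ⇒ +0.120338 -0.906239 +0.426543 = -0.359358;  D = -0.359358+0.000000i
d^2_{1,0}: k∈[0..1] ⇒ -0.404453 +0.761462 = +0.357009;  D = +0.334513+0.124724i
d^2_{2,0}: single k=0 term ⇒ +0.554956;  D = +0.419490+0.363323i
Y_2^{m'}(θ=1.9468,φ=0.4781) and Σ D·Y over m':
  (+0.4195-0.3633i)·(+0.1927-0.2730i)  (-0.3345+0.1247i)·(-0.2343+0.1214i)  (-0.3594+0.0000i)·(-0.1878+0.0000i)  (+0.3345+0.1247i)·(+0.2343+0.1214i)  (+0.4195+0.3633i)·(+0.1927+0.2730i)
Y_2^0(R⁻¹ n̂) = +0.157221-0.000000i

Re=0.1572 Im=0.0000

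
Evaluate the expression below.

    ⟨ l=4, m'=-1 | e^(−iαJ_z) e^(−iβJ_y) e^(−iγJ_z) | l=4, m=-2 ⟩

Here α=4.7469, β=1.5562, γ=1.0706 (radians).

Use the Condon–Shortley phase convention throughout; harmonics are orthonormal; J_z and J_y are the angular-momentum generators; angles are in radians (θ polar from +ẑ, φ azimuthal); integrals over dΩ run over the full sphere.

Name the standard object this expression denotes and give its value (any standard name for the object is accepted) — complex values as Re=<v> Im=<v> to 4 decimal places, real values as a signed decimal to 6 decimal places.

Wigner D-matrix element, Re=0.1621 Im=0.1121

This is a Wigner D-matrix element — the rotation-matrix element ⟨l m'| R(α,β,γ) |l m⟩ in the angular-momentum basis.
D^4_{-1,-2}(4.7469,1.5562,1.0706) = e^{-i·-1·4.7469}·d^4_{-1,-2}(1.5562)·e^{-i·-2·1.0706}. Compute d first:
c=cos(1.556200/2)=0.712248, s=sin(1.556200/2)=0.701927; N=√[6·120·2·720]=1018.233765
k∈{0,1,2} keeps every argument non-negative
  k=0: (−1)^1·1018.2338/(240)·0.7122^7·0.7019^1 = -0.276917
  k=1: (−1)^2·1018.2338/(48)·0.7122^5·0.7019^3 = +1.344747
  k=2: (−1)^3·1018.2338/(72)·0.7122^3·0.7019^5 = -0.870704
d^4_{-1,-2}(1.5562) = -0.276917 +1.344747 -0.870704 = +0.197126
D = (+0.034504-0.999405i)·(+0.197126)·(-0.539972+0.841683i) = +0.162146+0.112104i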